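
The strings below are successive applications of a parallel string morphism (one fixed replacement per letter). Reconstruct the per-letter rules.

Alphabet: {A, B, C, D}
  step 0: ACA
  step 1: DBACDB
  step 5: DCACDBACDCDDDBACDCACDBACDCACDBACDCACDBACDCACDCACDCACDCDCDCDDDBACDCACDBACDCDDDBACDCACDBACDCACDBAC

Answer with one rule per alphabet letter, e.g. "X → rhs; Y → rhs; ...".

  step 0 ⇒ step 1: ACA ⇒ DB·AC·DB
    A ↦ DB
    C ↦ AC
    B ↦ DD  (constrained at step 1)
    D ↦ DC  (constrained at step 1)

A->DB, B->DD, C->AC, D->DC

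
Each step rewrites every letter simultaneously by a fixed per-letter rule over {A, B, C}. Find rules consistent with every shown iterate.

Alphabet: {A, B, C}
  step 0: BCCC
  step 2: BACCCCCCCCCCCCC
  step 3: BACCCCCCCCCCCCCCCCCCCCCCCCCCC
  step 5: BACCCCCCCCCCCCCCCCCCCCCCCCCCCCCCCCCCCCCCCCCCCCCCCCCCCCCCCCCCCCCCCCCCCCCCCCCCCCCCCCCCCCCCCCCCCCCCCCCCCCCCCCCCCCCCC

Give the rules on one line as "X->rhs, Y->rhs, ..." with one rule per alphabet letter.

  step 2 ⇒ step 3: BACCCCCCCCCCCCC ⇒ BA·C·CC·CC·CC·CC·CC·CC·CC·CC·CC·CC·CC·CC·CC
    A ↦ C
    B ↦ BA
    C ↦ CC

A->C, B->BA, C->CC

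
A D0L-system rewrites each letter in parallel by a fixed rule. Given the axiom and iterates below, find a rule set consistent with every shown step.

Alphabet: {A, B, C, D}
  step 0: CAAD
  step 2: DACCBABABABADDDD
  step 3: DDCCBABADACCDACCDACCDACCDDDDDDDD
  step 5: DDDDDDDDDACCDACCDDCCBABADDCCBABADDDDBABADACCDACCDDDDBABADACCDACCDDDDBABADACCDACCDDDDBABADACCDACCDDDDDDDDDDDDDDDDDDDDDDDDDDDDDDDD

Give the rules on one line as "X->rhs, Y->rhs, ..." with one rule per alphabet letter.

  step 2 ⇒ step 3: DACCBABABABADDDD ⇒ DD·CC·BA·BA·DA·CC·DA·CC·DA·CC·DA·CC·DD·DD·DD·DD
    A ↦ CC
    B ↦ DA
    C ↦ BA
    D ↦ DD

A->CC, B->DA, C->BA, D->DD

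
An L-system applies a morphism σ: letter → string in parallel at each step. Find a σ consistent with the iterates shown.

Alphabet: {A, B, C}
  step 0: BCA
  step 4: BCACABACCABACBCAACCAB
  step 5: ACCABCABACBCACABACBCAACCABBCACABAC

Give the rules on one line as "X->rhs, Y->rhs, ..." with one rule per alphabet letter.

  step 4 ⇒ step 5: BCACABACCABACBCAACCAB ⇒ AC·CA·B·CA·B·AC·B·CA·CA·B·AC·B·CA·AC·CA·B·B·CA·CA·B·AC
    A ↦ B
    B ↦ AC
    C ↦ CA

A->B, B->AC, C->CA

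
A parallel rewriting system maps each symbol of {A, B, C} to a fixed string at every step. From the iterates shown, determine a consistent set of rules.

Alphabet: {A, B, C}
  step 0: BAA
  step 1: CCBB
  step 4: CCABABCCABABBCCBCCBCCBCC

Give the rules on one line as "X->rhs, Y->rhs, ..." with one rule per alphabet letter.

A->B, B->CC, C->AB

  step 0 ⇒ step 1: BAA ⇒ CC·B·B
    A ↦ B
    B ↦ CC
    C ↦ AB  (constrained at step 1)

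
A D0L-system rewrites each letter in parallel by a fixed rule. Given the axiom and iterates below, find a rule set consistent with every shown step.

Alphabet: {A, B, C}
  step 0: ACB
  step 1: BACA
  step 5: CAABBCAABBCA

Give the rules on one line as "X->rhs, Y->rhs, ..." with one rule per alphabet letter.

  step 0 ⇒ step 1: ACB ⇒ B·A·CA
    A ↦ B
    B ↦ CA
    C ↦ A

A->B, B->CA, C->A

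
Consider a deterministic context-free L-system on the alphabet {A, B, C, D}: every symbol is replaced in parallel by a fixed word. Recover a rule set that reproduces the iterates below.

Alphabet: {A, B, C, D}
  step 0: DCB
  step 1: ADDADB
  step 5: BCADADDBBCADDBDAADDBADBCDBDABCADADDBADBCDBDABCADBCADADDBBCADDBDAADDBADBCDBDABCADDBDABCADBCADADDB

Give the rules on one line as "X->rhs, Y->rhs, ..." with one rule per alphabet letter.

  step 0 ⇒ step 1: DCB ⇒ AD·DA·DB
    B ↦ DB
    C ↦ DA
    D ↦ AD
    A ↦ BC  (constrained at step 1)

A->BC, B->DB, C->DA, D->AD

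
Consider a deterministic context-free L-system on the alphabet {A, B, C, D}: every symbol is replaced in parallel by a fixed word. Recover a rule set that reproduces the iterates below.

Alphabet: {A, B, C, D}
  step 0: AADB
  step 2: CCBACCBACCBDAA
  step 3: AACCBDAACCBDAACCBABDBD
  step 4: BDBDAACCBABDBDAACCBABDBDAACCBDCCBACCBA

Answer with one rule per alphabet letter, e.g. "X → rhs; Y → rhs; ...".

A->BD, B->CC, C->A, D->BA

  step 3 ⇒ step 4: AACCBDAACCBDAACCBABDBD ⇒ BD·BD·A·A·CC·BA·BD·BD·A·A·CC·BA·BD·BD·A·A·CC·BD·CC·BA·CC·BA
    A ↦ BD
    B ↦ CC
    C ↦ A
    D ↦ BA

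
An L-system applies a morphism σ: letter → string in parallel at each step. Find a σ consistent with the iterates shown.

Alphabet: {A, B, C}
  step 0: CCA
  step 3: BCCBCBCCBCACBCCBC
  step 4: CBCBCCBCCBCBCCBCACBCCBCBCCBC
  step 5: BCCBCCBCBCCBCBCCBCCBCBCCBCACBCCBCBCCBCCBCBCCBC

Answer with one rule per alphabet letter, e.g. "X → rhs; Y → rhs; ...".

  step 4 ⇒ step 5: CBCBCCBCCBCBCCBCACBCCBCBCCBC ⇒ BC·C·BC·C·BC·BC·C·BC·BC·C·BC·C·BC·BC·C·BC·AC·BC·C·BC·BC·C·BC·C·BC·BC·C·BC
    A ↦ AC
    B ↦ C
    C ↦ BC

A->AC, B->C, C->BC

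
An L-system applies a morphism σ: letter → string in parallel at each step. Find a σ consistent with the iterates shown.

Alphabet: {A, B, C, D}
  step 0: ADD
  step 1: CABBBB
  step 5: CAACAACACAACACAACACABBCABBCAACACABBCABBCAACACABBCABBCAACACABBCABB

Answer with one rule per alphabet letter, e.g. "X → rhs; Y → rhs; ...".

A->CA, B->AD, C->A, D->BB

  step 0 ⇒ step 1: ADD ⇒ CA·BB·BB
    A ↦ CA
    D ↦ BB
    B ↦ AD  (constrained at step 1)
    C ↦ A  (constrained at step 1)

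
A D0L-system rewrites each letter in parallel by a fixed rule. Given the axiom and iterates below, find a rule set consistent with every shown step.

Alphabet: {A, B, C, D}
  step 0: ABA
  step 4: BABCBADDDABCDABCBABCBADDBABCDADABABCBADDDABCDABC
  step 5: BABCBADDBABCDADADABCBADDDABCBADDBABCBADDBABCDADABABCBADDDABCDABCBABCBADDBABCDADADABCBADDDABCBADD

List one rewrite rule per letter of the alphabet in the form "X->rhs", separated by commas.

A->BC, B->BA, C->DD, D->DA

  step 4 ⇒ step 5: BABCBADDDABCDABCBABCBADDBABCDADABABCBADDDABCDABC ⇒ BA·BC·BA·DD·BA·BC·DA·DA·DA·BC·BA·DD·DA·BC·BA·DD·BA·BC·BA·DD·BA·BC·DA·DA·BA·BC·BA·DD·DA·BC·DA·BC·BA·BC·BA·DD·BA·BC·DA·DA·DA·BC·BA·DD·DA·BC·BA·DD
    A ↦ BC
    B ↦ BA
    C ↦ DD
    D ↦ DA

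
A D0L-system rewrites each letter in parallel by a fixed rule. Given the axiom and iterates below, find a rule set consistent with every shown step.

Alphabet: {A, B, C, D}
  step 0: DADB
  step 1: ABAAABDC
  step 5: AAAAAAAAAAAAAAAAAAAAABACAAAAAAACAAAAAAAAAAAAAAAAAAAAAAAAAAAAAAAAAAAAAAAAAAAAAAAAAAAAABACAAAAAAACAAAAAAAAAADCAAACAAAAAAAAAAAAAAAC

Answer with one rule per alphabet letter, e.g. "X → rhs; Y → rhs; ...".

  step 0 ⇒ step 1: DADB ⇒ AB·AA·AB·DC
    A ↦ AA
    B ↦ DC
    D ↦ AB
    C ↦ AC  (constrained at step 1)

A->AA, B->DC, C->AC, D->AB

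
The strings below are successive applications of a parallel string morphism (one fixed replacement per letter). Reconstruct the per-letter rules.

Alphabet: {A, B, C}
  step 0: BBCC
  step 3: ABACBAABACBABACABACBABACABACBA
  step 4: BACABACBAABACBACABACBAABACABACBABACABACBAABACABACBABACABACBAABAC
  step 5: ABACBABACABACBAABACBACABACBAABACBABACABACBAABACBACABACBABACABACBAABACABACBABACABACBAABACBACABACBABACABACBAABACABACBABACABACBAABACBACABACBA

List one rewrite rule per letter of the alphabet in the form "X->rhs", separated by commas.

A->BAC, B->A, C->BA

  step 4 ⇒ step 5: BACABACBAABACBACABACBAABACABACBABACABACBAABACABACBABACABACBAABAC ⇒ A·BAC·BA·BAC·A·BAC·BA·A·BAC·BAC·A·BAC·BA·A·BAC·BA·BAC·A·BAC·BA·A·BAC·BAC·A·BAC·BA·BAC·A·BAC·BA·A·BAC·A·BAC·BA·BAC·A·BAC·BA·A·BAC·BAC·A·BAC·BA·BAC·A·BAC·BA·A·BAC·A·BAC·BA·BAC·A·BAC·BA·A·BAC·BAC·A·BAC·BA
    A ↦ BAC
    B ↦ A
    C ↦ BA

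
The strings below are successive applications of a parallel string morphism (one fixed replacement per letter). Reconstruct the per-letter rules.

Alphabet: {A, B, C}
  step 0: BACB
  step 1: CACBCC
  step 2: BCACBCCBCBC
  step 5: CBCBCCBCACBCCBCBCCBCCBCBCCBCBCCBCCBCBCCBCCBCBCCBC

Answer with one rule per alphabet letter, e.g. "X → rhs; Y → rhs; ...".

  step 1 ⇒ step 2: CACBCC ⇒ BC·AC·BC·C·BC·BC
    A ↦ AC
    B ↦ C
    C ↦ BC

A->AC, B->C, C->BC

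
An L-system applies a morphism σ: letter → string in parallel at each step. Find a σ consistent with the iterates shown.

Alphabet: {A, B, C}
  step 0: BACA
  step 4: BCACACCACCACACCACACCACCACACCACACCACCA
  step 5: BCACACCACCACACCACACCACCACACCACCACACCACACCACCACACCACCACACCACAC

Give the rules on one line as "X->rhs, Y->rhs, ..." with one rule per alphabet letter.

  step 4 ⇒ step 5: BCACACCACCACACCACACCACCACACCACACCACCA ⇒ BCA·CA·C·CA·C·CA·CA·C·CA·CA·C·CA·C·CA·CA·C·CA·C·CA·CA·C·CA·CA·C·CA·C·CA·CA·C·CA·C·CA·CA·C·CA·CA·C
    A ↦ C
    B ↦ BCA
    C ↦ CA

A->C, B->BCA, C->CA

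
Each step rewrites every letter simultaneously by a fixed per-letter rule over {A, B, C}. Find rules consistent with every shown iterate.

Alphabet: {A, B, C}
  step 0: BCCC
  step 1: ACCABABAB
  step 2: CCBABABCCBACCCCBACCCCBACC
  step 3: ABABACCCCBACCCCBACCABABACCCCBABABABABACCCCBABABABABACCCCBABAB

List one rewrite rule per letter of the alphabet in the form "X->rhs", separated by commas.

  step 2 ⇒ step 3: CCBABABCCBACCCCBACCCCBACC ⇒ AB·AB·ACC·CCB·ACC·CCB·ACC·AB·AB·ACC·CCB·AB·AB·AB·AB·ACC·CCB·AB·AB·AB·AB·ACC·CCB·AB·AB
    A ↦ CCB
    B ↦ ACC
    C ↦ AB

A->CCB, B->ACC, C->AB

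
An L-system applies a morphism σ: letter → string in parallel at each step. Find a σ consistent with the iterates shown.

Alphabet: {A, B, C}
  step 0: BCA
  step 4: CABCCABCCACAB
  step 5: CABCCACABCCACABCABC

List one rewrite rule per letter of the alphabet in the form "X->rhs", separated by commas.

  step 4 ⇒ step 5: CABCCABCCACAB ⇒ CA·B·C·CA·CA·B·C·CA·CA·B·CA·B·C
    A ↦ B
    B ↦ C
    C ↦ CA

A->B, B->C, C->CA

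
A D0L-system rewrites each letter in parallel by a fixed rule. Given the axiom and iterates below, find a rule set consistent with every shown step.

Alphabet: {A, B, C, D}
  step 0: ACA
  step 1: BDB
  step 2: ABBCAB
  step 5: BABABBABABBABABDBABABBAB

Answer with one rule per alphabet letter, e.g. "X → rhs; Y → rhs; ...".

A->B, B->AB, C->D, D->BC

  step 1 ⇒ step 2: BDB ⇒ AB·BC·AB
    B ↦ AB
    D ↦ BC
  step 0 ⇒ step 1: ACA ⇒ B·D·B
    A ↦ B
  step 0 ⇒ step 1: ACA ⇒ B·D·B
    C ↦ D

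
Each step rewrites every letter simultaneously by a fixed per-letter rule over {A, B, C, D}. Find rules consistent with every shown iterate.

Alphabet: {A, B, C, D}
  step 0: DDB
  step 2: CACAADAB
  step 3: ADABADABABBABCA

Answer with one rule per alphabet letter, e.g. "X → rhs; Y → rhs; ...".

  step 2 ⇒ step 3: CACAADAB ⇒ AD·AB·AD·AB·AB·B·AB·CA
    A ↦ AB
    B ↦ CA
    C ↦ AD
    D ↦ B

A->AB, B->CA, C->AD, D->B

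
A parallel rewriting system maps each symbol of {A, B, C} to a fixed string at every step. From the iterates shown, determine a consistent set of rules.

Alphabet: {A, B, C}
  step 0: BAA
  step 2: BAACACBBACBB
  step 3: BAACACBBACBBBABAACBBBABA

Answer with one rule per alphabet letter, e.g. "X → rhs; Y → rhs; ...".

  step 2 ⇒ step 3: BAACACBBACBB ⇒ BA·AC·AC·BB·AC·BB·BA·BA·AC·BB·BA·BA
    A ↦ AC
    B ↦ BA
    C ↦ BB

A->AC, B->BA, C->BB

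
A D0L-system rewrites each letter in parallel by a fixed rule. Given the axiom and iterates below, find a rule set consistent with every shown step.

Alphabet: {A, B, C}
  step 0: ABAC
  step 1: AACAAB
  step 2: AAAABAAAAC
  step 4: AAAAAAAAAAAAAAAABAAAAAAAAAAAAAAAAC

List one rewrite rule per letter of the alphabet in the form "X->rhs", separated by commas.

  step 1 ⇒ step 2: AACAAB ⇒ AA·AA·B·AA·AA·C
    A ↦ AA
    B ↦ C
    C ↦ B

A->AA, B->C, C->B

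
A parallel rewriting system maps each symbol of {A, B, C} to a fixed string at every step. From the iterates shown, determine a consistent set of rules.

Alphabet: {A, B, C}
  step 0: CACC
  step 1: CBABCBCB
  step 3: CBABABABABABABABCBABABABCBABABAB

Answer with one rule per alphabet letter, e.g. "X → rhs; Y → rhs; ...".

A->AB, B->AB, C->CB

  step 0 ⇒ step 1: CACC ⇒ CB·AB·CB·CB
    A ↦ AB
    C ↦ CB
    B ↦ AB  (constrained at step 1)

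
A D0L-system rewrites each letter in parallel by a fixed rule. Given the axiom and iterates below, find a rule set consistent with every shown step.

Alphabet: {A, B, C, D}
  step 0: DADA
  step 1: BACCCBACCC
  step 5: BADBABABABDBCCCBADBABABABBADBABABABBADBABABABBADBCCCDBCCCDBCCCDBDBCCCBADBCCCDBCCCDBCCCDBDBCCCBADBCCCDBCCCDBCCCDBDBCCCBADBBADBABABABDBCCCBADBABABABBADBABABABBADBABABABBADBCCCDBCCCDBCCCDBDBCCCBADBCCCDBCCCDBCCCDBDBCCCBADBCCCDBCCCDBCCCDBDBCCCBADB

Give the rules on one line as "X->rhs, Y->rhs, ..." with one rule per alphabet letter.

A->CCC, B->DB, C->AB, D->BA

  step 0 ⇒ step 1: DADA ⇒ BA·CCC·BA·CCC
    A ↦ CCC
    D ↦ BA
    B ↦ DB  (constrained at step 1)
    C ↦ AB  (constrained at step 1)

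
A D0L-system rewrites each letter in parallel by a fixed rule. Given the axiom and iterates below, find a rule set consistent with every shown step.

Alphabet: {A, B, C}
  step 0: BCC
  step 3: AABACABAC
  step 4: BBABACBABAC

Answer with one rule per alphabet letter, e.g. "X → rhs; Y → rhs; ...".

  step 3 ⇒ step 4: AABACABAC ⇒ B·B·A·B·AC·B·A·B·AC
    A ↦ B
    B ↦ A
    C ↦ AC

A->B, B->A, C->AC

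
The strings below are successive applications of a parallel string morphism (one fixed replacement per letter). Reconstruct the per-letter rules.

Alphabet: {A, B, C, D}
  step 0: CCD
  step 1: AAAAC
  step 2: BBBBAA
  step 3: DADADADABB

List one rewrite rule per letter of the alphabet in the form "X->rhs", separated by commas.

  step 2 ⇒ step 3: BBBBAA ⇒ DA·DA·DA·DA·B·B
    A ↦ B
    B ↦ DA
  step 0 ⇒ step 1: CCD ⇒ AA·AA·C
    C ↦ AA
  step 0 ⇒ step 1: CCD ⇒ AA·AA·C
    D ↦ C

A->B, B->DA, C->AA, D->C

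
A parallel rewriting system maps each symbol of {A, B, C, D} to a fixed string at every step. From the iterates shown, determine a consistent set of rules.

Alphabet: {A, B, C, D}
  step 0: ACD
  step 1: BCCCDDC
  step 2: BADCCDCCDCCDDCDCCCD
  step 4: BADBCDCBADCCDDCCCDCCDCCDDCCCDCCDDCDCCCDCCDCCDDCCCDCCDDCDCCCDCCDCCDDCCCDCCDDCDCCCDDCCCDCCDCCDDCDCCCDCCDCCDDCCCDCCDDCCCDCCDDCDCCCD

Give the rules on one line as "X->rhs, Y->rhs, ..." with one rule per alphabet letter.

  step 1 ⇒ step 2: BCCCDDC ⇒ BAD·CCD·CCD·CCD·DC·DC·CCD
    B ↦ BAD
    C ↦ CCD
    D ↦ DC
  step 0 ⇒ step 1: ACD ⇒ BC·CCD·DC
    A ↦ BC

A->BC, B->BAD, C->CCD, D->DC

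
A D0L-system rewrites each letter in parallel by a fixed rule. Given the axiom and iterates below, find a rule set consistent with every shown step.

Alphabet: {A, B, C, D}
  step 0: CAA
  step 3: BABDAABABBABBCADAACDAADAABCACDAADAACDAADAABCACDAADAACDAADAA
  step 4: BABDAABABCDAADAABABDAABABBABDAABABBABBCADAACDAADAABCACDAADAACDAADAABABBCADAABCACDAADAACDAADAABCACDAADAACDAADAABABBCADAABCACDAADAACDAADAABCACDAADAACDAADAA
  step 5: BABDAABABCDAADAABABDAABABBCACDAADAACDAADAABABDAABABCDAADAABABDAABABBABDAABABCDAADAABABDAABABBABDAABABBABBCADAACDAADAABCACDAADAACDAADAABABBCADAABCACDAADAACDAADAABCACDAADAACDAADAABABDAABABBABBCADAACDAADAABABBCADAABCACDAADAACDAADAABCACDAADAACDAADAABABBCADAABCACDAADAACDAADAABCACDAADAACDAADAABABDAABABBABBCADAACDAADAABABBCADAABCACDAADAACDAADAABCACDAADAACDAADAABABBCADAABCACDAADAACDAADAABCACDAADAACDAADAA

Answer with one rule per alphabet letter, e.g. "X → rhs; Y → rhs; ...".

  step 4 ⇒ step 5: BABDAABABCDAADAABABDAABABBABDAABABBABBCADAACDAADAABCACDAADAACDAADAABABBCADAABCACDAADAACDAADAABCACDAADAACDAADAABABBCADAABCACDAADAACDAADAABCACDAADAACDAADAA ⇒ BAB·DAA·BAB·C·DAA·DAA·BAB·DAA·BAB·BCA·C·DAA·DAA·C·DAA·DAA·BAB·DAA·BAB·C·DAA·DAA·BAB·DAA·BAB·BAB·DAA·BAB·C·DAA·DAA·BAB·DAA·BAB·BAB·DAA·BAB·BAB·BCA·DAA·C·DAA·DAA·BCA·C·DAA·DAA·C·DAA·DAA·BAB·BCA·DAA·BCA·C·DAA·DAA·C·DAA·DAA·BCA·C·DAA·DAA·C·DAA·DAA·BAB·DAA·BAB·BAB·BCA·DAA·C·DAA·DAA·BAB·BCA·DAA·BCA·C·DAA·DAA·C·DAA·DAA·BCA·C·DAA·DAA·C·DAA·DAA·BAB·BCA·DAA·BCA·C·DAA·DAA·C·DAA·DAA·BCA·C·DAA·DAA·C·DAA·DAA·BAB·DAA·BAB·BAB·BCA·DAA·C·DAA·DAA·BAB·BCA·DAA·BCA·C·DAA·DAA·C·DAA·DAA·BCA·C·DAA·DAA·C·DAA·DAA·BAB·BCA·DAA·BCA·C·DAA·DAA·C·DAA·DAA·BCA·C·DAA·DAA·C·DAA·DAA
    A ↦ DAA
    B ↦ BAB
    C ↦ BCA
    D ↦ C

A->DAA, B->BAB, C->BCA, D->C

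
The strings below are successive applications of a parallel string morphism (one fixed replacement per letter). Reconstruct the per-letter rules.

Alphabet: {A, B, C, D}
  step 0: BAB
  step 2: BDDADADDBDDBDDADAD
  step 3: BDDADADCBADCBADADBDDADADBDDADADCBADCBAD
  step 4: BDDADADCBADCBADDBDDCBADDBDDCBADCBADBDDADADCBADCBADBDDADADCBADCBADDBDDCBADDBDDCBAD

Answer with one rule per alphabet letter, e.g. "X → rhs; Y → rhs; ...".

  step 3 ⇒ step 4: BDDADADCBADCBADADBDDADADBDDADADCBADCBAD ⇒ BDD·AD·AD·CB·AD·CB·AD·D·BDD·CB·AD·D·BDD·CB·AD·CB·AD·BDD·AD·AD·CB·AD·CB·AD·BDD·AD·AD·CB·AD·CB·AD·D·BDD·CB·AD·D·BDD·CB·AD
    A ↦ CB
    B ↦ BDD
    C ↦ D
    D ↦ AD

A->CB, B->BDD, C->D, D->AD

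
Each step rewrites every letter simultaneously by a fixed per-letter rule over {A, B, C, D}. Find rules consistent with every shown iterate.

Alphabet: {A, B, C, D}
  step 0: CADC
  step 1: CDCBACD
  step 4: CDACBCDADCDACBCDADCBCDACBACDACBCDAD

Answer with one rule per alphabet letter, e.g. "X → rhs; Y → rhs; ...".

A->CB, B->AD, C->CD, D->A

  step 0 ⇒ step 1: CADC ⇒ CD·CB·A·CD
    A ↦ CB
    C ↦ CD
    D ↦ A
    B ↦ AD  (constrained at step 1)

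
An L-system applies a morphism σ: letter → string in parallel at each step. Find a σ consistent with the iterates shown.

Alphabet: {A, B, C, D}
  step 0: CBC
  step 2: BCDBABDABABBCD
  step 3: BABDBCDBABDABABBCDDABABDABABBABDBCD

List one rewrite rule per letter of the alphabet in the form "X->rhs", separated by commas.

A->DA, B->BAB, C->D, D->BCD

  step 2 ⇒ step 3: BCDBABDABABBCD ⇒ BAB·D·BCD·BAB·DA·BAB·BCD·DA·BAB·DA·BAB·BAB·D·BCD
    A ↦ DA
    B ↦ BAB
    C ↦ D
    D ↦ BCD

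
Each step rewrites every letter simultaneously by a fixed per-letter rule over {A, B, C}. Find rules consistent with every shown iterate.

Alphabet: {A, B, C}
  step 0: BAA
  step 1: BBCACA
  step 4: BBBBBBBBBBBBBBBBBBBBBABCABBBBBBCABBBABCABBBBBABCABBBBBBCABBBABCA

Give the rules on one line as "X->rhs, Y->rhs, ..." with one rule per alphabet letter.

  step 0 ⇒ step 1: BAA ⇒ BB·CA·CA
    A ↦ CA
    B ↦ BB
    C ↦ BAB  (constrained at step 1)

A->CA, B->BB, C->BAB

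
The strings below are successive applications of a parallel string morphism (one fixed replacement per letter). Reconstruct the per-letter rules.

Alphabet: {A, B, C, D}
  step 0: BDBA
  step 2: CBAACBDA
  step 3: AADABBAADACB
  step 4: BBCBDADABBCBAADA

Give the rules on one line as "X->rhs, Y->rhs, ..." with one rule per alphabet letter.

  step 3 ⇒ step 4: AADABBAADACB ⇒ B·B·C·B·DA·DA·B·B·C·B·AA·DA
    A ↦ B
    B ↦ DA
    C ↦ AA
    D ↦ C

A->B, B->DA, C->AA, D->C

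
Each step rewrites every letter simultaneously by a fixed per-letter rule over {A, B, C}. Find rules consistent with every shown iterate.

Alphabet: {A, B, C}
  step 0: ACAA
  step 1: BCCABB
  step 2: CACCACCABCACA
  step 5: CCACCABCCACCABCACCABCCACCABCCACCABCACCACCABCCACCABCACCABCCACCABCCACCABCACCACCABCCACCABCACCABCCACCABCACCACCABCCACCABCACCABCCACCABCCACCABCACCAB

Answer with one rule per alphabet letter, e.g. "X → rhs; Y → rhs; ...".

A->B, B->CA, C->CCA

  step 1 ⇒ step 2: BCCABB ⇒ CA·CCA·CCA·B·CA·CA
    A ↦ B
    B ↦ CA
    C ↦ CCA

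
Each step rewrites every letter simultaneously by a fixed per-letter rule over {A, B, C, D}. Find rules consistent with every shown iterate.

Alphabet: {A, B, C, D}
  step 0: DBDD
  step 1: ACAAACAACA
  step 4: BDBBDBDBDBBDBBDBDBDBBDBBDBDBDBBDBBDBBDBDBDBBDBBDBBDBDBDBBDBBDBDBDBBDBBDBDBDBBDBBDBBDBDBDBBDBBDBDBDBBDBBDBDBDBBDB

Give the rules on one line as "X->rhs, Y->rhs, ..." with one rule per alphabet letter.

A->BDB, B->A, C->D, D->ACA

  step 0 ⇒ step 1: DBDD ⇒ ACA·A·ACA·ACA
    B ↦ A
    D ↦ ACA
    A ↦ BDB  (constrained at step 1)
    C ↦ D  (constrained at step 1)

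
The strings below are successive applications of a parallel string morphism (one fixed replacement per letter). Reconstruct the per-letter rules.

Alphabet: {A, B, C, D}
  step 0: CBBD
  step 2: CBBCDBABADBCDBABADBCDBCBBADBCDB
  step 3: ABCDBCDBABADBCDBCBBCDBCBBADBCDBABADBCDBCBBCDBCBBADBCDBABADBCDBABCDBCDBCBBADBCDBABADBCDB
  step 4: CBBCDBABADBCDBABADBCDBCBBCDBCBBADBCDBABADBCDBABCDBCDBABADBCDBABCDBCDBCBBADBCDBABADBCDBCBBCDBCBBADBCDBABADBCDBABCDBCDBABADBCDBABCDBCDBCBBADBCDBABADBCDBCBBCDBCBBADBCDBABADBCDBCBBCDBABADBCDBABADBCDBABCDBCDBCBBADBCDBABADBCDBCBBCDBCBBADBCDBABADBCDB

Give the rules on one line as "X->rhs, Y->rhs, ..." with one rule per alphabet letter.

A->CBB, B->CDB, C->AB, D->ADB

  step 3 ⇒ step 4: ABCDBCDBABADBCDBCBBCDBCBBADBCDBABADBCDBCBBCDBCBBADBCDBABADBCDBABCDBCDBCBBADBCDBABADBCDB ⇒ CBB·CDB·AB·ADB·CDB·AB·ADB·CDB·CBB·CDB·CBB·ADB·CDB·AB·ADB·CDB·AB·CDB·CDB·AB·ADB·CDB·AB·CDB·CDB·CBB·ADB·CDB·AB·ADB·CDB·CBB·CDB·CBB·ADB·CDB·AB·ADB·CDB·AB·CDB·CDB·AB·ADB·CDB·AB·CDB·CDB·CBB·ADB·CDB·AB·ADB·CDB·CBB·CDB·CBB·ADB·CDB·AB·ADB·CDB·CBB·CDB·AB·ADB·CDB·AB·ADB·CDB·AB·CDB·CDB·CBB·ADB·CDB·AB·ADB·CDB·CBB·CDB·CBB·ADB·CDB·AB·ADB·CDB
    A ↦ CBB
    B ↦ CDB
    C ↦ AB
    D ↦ ADB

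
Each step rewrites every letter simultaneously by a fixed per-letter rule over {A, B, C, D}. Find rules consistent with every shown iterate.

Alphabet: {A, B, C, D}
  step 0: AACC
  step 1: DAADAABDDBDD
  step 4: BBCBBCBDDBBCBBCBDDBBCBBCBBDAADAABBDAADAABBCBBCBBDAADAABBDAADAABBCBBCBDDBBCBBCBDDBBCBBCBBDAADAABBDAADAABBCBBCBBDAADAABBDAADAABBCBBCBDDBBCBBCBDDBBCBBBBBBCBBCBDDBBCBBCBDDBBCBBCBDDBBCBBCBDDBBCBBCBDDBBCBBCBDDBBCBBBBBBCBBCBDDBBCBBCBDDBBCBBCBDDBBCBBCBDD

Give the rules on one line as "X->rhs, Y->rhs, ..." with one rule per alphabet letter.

A->DAA, B->BBC, C->BDD, D->BB

  step 0 ⇒ step 1: AACC ⇒ DAA·DAA·BDD·BDD
    A ↦ DAA
    C ↦ BDD
    B ↦ BBC  (constrained at step 1)
    D ↦ BB  (constrained at step 1)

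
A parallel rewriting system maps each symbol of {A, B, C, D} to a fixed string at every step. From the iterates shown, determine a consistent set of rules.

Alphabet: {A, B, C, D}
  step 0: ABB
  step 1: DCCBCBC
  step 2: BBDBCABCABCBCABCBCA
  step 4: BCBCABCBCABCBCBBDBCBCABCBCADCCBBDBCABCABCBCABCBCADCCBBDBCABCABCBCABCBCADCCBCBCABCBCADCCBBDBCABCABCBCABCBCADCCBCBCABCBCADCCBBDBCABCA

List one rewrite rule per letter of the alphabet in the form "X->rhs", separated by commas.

A->DCC, B->BC, C->BCA, D->BBD

  step 1 ⇒ step 2: DCCBCBC ⇒ BBD·BCA·BCA·BC·BCA·BC·BCA
    B ↦ BC
    C ↦ BCA
    D ↦ BBD
  step 0 ⇒ step 1: ABB ⇒ DCC·BC·BC
    A ↦ DCC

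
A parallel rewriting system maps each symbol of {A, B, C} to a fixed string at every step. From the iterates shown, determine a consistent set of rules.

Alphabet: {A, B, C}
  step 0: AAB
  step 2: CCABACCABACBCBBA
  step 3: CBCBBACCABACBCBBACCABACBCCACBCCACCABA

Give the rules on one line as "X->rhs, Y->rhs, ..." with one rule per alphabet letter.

  step 2 ⇒ step 3: CCABACCABACBCBBA ⇒ CB·CB·BA·CCA·BA·CB·CB·BA·CCA·BA·CB·CCA·CB·CCA·CCA·BA
    A ↦ BA
    B ↦ CCA
    C ↦ CB

A->BA, B->CCA, C->CB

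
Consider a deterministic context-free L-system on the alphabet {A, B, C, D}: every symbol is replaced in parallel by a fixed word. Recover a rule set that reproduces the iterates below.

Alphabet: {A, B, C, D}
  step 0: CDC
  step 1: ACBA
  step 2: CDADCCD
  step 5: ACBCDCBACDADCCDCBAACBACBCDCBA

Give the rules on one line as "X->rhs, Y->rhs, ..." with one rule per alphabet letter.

A->CD, B->DC, C->A, D->CB

  step 1 ⇒ step 2: ACBA ⇒ CD·A·DC·CD
    A ↦ CD
    B ↦ DC
    C ↦ A
  step 0 ⇒ step 1: CDC ⇒ A·CB·A
    D ↦ CB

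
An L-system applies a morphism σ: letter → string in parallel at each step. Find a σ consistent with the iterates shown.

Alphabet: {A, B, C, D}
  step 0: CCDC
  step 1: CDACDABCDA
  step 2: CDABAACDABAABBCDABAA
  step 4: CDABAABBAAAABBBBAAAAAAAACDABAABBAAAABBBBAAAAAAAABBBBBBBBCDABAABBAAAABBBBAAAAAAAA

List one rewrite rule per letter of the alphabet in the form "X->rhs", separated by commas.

A->AA, B->BB, C->CDA, D->B

  step 1 ⇒ step 2: CDACDABCDA ⇒ CDA·B·AA·CDA·B·AA·BB·CDA·B·AA
    A ↦ AA
    B ↦ BB
    C ↦ CDA
    D ↦ B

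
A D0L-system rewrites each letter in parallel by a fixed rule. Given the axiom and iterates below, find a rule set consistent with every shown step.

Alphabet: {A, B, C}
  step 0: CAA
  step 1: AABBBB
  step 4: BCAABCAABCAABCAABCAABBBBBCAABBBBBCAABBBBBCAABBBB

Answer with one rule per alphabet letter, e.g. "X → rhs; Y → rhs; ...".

A->BB, B->BC, C->AA

  step 0 ⇒ step 1: CAA ⇒ AA·BB·BB
    A ↦ BB
    C ↦ AA
    B ↦ BC  (constrained at step 1)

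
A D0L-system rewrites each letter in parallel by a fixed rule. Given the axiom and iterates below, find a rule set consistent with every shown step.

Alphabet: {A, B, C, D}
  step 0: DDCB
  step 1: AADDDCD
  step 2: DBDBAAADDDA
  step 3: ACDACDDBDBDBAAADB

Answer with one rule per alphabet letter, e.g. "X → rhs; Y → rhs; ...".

  step 2 ⇒ step 3: DBDBAAADDDA ⇒ A·CD·A·CD·DB·DB·DB·A·A·A·DB
    A ↦ DB
    B ↦ CD
    D ↦ A
  step 0 ⇒ step 1: DDCB ⇒ A·A·DDD·CD
    C ↦ DDD

A->DB, B->CD, C->DDD, D->A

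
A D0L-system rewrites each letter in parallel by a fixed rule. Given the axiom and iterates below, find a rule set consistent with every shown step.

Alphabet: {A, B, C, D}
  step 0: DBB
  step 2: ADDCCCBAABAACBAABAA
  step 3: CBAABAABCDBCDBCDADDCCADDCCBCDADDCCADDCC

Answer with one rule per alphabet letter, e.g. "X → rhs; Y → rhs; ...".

  step 2 ⇒ step 3: ADDCCCBAABAACBAABAA ⇒ C·BAA·BAA·BCD·BCD·BCD·ADD·C·C·ADD·C·C·BCD·ADD·C·C·ADD·C·C
    A ↦ C
    B ↦ ADD
    C ↦ BCD
    D ↦ BAA

A->C, B->ADD, C->BCD, D->BAA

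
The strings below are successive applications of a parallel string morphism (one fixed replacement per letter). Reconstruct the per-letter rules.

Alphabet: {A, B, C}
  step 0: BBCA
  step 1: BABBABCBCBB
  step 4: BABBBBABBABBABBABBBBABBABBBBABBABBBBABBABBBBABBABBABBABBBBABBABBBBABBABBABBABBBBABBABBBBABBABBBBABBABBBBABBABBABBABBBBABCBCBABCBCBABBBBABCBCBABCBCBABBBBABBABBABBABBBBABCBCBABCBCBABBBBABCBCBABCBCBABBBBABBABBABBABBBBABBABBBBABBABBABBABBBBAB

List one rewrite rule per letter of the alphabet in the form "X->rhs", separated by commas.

  step 0 ⇒ step 1: BBCA ⇒ BAB·BAB·CBC·BB
    A ↦ BB
    B ↦ BAB
    C ↦ CBC

A->BB, B->BAB, C->CBC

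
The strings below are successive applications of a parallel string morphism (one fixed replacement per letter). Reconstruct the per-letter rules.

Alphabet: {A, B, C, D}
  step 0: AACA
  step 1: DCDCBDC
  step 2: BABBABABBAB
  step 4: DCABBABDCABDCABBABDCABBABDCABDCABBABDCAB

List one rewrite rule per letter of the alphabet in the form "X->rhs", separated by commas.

  step 1 ⇒ step 2: DCDCBDC ⇒ BA·B·BA·B·AB·BA·B
    B ↦ AB
    C ↦ B
    D ↦ BA
  step 0 ⇒ step 1: AACA ⇒ DC·DC·B·DC
    A ↦ DC

A->DC, B->AB, C->B, D->BA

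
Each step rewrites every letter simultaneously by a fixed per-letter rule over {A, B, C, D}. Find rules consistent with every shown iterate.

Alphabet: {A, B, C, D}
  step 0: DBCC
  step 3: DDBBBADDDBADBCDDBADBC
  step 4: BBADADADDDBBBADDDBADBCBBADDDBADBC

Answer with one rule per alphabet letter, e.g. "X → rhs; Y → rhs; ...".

A->DD, B->AD, C->BC, D->B

  step 3 ⇒ step 4: DDBBBADDDBADBCDDBADBC ⇒ B·B·AD·AD·AD·DD·B·B·B·AD·DD·B·AD·BC·B·B·AD·DD·B·AD·BC
    A ↦ DD
    B ↦ AD
    C ↦ BC
    D ↦ B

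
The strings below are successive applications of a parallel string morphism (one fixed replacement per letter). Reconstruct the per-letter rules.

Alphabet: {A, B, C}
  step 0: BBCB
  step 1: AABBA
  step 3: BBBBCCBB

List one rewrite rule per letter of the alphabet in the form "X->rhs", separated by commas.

A->C, B->A, C->BB

  step 0 ⇒ step 1: BBCB ⇒ A·A·BB·A
    B ↦ A
    C ↦ BB
    A ↦ C  (constrained at step 1)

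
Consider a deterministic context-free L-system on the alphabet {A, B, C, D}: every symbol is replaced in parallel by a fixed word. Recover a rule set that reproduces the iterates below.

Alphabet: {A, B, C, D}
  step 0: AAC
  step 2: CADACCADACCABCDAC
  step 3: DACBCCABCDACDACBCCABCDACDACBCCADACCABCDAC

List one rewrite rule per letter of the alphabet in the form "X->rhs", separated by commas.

  step 2 ⇒ step 3: CADACCADACCABCDAC ⇒ DAC·BC·CA·BC·DAC·DAC·BC·CA·BC·DAC·DAC·BC·CA·DAC·CA·BC·DAC
    A ↦ BC
    B ↦ CA
    C ↦ DAC
    D ↦ CA

A->BC, B->CA, C->DAC, D->CA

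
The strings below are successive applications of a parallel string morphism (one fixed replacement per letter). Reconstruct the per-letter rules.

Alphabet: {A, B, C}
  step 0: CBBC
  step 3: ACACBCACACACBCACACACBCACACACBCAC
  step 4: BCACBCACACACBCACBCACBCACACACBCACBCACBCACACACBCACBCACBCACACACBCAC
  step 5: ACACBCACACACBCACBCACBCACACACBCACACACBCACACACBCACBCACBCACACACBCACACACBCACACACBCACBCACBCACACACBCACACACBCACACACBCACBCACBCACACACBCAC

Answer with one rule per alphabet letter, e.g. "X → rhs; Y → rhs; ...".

A->BC, B->AC, C->AC

  step 4 ⇒ step 5: BCACBCACACACBCACBCACBCACACACBCACBCACBCACACACBCACBCACBCACACACBCAC ⇒ AC·AC·BC·AC·AC·AC·BC·AC·BC·AC·BC·AC·AC·AC·BC·AC·AC·AC·BC·AC·AC·AC·BC·AC·BC·AC·BC·AC·AC·AC·BC·AC·AC·AC·BC·AC·AC·AC·BC·AC·BC·AC·BC·AC·AC·AC·BC·AC·AC·AC·BC·AC·AC·AC·BC·AC·BC·AC·BC·AC·AC·AC·BC·AC
    A ↦ BC
    B ↦ AC
    C ↦ AC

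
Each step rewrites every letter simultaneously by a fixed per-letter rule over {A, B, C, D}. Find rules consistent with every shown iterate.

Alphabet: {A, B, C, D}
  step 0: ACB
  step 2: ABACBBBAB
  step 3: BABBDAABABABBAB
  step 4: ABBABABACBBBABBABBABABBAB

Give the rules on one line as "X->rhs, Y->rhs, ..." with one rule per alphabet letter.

  step 3 ⇒ step 4: BABBDAABABABBAB ⇒ AB·B·AB·AB·ACB·B·B·AB·B·AB·B·AB·AB·B·AB
    A ↦ B
    B ↦ AB
    D ↦ ACB
  step 2 ⇒ step 3: ABACBBBAB ⇒ B·AB·B·DA·AB·AB·AB·B·AB
    C ↦ DA

A->B, B->AB, C->DA, D->ACB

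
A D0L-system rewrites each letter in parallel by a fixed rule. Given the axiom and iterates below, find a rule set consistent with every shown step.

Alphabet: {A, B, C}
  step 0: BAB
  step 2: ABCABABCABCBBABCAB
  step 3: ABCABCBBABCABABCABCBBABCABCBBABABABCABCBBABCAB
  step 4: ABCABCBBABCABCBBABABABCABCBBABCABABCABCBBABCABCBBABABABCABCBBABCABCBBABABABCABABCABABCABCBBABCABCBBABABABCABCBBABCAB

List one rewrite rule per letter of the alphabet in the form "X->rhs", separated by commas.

A->ABC, B->AB, C->CBB

  step 3 ⇒ step 4: ABCABCBBABCABABCABCBBABCABCBBABABABCABCBBABCAB ⇒ ABC·AB·CBB·ABC·AB·CBB·AB·AB·ABC·AB·CBB·ABC·AB·ABC·AB·CBB·ABC·AB·CBB·AB·AB·ABC·AB·CBB·ABC·AB·CBB·AB·AB·ABC·AB·ABC·AB·ABC·AB·CBB·ABC·AB·CBB·AB·AB·ABC·AB·CBB·ABC·AB
    A ↦ ABC
    B ↦ AB
    C ↦ CBB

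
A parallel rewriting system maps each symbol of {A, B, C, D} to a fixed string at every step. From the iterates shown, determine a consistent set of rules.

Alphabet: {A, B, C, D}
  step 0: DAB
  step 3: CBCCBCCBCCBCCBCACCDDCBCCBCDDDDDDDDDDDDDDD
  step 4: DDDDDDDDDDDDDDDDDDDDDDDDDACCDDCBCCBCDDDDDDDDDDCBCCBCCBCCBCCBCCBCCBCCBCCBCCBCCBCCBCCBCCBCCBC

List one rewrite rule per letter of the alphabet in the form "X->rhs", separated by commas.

  step 3 ⇒ step 4: CBCCBCCBCCBCCBCACCDDCBCCBCDDDDDDDDDDDDDDD ⇒ D·DDD·D·D·DDD·D·D·DDD·D·D·DDD·D·D·DDD·D·ACC·D·D·CBC·CBC·D·DDD·D·D·DDD·D·CBC·CBC·CBC·CBC·CBC·CBC·CBC·CBC·CBC·CBC·CBC·CBC·CBC·CBC·CBC
    A ↦ ACC
    B ↦ DDD
    C ↦ D
    D ↦ CBC

A->ACC, B->DDD, C->D, D->CBC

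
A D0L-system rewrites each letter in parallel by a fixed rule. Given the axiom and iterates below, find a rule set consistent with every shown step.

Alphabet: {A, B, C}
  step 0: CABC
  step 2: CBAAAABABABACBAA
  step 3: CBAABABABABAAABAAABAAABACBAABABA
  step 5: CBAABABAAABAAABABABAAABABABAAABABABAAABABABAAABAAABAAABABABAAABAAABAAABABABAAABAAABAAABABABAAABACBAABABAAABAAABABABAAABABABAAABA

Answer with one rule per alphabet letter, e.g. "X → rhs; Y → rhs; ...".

A->BA, B->AA, C->CB

  step 2 ⇒ step 3: CBAAAABABABACBAA ⇒ CB·AA·BA·BA·BA·BA·AA·BA·AA·BA·AA·BA·CB·AA·BA·BA
    A ↦ BA
    B ↦ AA
    C ↦ CB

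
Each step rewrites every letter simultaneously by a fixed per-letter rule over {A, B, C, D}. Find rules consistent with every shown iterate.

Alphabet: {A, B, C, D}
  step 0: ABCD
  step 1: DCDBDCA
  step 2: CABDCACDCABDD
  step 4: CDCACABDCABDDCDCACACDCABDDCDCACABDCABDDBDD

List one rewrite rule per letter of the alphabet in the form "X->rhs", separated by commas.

A->D, B->CD, C->BD, D->CA

  step 1 ⇒ step 2: DCDBDCA ⇒ CA·BD·CA·CD·CA·BD·D
    A ↦ D
    B ↦ CD
    C ↦ BD
    D ↦ CA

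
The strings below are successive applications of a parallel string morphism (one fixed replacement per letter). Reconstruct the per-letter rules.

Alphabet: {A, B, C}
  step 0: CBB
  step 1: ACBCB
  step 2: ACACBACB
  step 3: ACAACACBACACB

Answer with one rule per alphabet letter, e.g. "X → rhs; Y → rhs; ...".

  step 2 ⇒ step 3: ACACBACB ⇒ AC·A·AC·A·CB·AC·A·CB
    A ↦ AC
    B ↦ CB
    C ↦ A

A->AC, B->CB, C->A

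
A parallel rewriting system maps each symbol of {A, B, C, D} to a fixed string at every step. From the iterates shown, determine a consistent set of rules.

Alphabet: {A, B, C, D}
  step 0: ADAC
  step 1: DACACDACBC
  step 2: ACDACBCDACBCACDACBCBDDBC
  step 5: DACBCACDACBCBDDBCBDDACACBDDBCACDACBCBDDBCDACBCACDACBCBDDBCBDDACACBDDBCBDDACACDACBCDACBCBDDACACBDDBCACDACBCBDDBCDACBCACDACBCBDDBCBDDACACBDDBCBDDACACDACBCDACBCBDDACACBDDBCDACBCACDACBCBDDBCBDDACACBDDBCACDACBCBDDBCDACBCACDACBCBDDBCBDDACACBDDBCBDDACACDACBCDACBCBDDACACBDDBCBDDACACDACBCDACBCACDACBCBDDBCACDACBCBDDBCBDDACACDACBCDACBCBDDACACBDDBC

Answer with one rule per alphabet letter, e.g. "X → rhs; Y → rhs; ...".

A->DAC, B->BDD, C->BC, D->AC

  step 1 ⇒ step 2: DACACDACBC ⇒ AC·DAC·BC·DAC·BC·AC·DAC·BC·BDD·BC
    A ↦ DAC
    B ↦ BDD
    C ↦ BC
    D ↦ AC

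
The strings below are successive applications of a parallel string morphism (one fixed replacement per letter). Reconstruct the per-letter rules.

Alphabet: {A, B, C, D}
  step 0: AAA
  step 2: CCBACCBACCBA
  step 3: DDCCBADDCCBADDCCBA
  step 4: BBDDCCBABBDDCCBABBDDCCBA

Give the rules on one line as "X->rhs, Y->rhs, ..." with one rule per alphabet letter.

  step 3 ⇒ step 4: DDCCBADDCCBADDCCBA ⇒ B·B·D·D·CC·BA·B·B·D·D·CC·BA·B·B·D·D·CC·BA
    A ↦ BA
    B ↦ CC
    C ↦ D
    D ↦ B

A->BA, B->CC, C->D, D->B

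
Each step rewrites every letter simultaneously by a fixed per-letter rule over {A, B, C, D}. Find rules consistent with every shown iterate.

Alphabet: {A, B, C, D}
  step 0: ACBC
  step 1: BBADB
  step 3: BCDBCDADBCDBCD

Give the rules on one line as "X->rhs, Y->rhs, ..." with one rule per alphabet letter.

A->B, B->AD, C->B, D->CD

  step 0 ⇒ step 1: ACBC ⇒ B·B·AD·B
    A ↦ B
    B ↦ AD
    C ↦ B
    D ↦ CD  (constrained at step 1)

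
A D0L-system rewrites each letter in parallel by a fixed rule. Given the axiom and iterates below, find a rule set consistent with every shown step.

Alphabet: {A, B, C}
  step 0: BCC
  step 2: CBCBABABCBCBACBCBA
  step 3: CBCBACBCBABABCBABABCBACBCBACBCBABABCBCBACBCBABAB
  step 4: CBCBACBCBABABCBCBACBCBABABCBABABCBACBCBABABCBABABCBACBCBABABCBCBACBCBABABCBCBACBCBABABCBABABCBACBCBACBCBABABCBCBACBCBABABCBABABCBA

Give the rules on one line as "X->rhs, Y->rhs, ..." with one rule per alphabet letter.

  step 3 ⇒ step 4: CBCBACBCBABABCBABABCBACBCBACBCBABABCBCBACBCBABAB ⇒ CB·CBA·CB·CBA·BAB·CB·CBA·CB·CBA·BAB·CBA·BAB·CBA·CB·CBA·BAB·CBA·BAB·CBA·CB·CBA·BAB·CB·CBA·CB·CBA·BAB·CB·CBA·CB·CBA·BAB·CBA·BAB·CBA·CB·CBA·CB·CBA·BAB·CB·CBA·CB·CBA·BAB·CBA·BAB·CBA
    A ↦ BAB
    B ↦ CBA
    C ↦ CB

A->BAB, B->CBA, C->CB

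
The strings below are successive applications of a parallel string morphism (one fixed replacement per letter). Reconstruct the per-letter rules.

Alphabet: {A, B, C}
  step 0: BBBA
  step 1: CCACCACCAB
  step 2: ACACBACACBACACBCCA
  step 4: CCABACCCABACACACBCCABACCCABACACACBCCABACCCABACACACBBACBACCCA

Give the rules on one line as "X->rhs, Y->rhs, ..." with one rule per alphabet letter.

A->B, B->CCA, C->AC

  step 1 ⇒ step 2: CCACCACCAB ⇒ AC·AC·B·AC·AC·B·AC·AC·B·CCA
    A ↦ B
    B ↦ CCA
    C ↦ AC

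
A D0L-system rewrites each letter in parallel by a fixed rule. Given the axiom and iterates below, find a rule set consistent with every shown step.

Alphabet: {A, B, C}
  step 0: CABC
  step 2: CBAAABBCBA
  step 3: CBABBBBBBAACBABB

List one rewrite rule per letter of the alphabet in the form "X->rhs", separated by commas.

  step 2 ⇒ step 3: CBAAABBCBA ⇒ CB·A·BB·BB·BB·A·A·CB·A·BB
    A ↦ BB
    B ↦ A
    C ↦ CB

A->BB, B->A, C->CB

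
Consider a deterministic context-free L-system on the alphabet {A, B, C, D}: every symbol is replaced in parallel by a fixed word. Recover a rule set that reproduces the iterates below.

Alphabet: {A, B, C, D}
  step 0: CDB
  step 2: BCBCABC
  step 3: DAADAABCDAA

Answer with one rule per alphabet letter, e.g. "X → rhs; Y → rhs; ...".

A->BC, B->DA, C->A, D->A

  step 2 ⇒ step 3: BCBCABC ⇒ DA·A·DA·A·BC·DA·A
    A ↦ BC
    B ↦ DA
    C ↦ A
    D ↦ A  (constrained at step 0)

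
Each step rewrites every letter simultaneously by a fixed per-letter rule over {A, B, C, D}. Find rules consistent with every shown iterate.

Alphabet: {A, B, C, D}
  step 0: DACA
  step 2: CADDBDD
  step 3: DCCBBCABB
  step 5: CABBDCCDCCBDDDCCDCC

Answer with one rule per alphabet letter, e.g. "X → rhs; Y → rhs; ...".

  step 2 ⇒ step 3: CADDBDD ⇒ D·CC·B·B·CA·B·B
    A ↦ CC
    B ↦ CA
    C ↦ D
    D ↦ B

A->CC, B->CA, C->D, D->B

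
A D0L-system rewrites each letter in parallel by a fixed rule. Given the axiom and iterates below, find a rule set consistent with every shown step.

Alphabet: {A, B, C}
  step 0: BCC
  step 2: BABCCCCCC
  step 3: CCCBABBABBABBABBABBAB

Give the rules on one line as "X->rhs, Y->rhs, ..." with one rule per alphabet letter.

  step 2 ⇒ step 3: BABCCCCCC ⇒ C·C·C·BAB·BAB·BAB·BAB·BAB·BAB
    A ↦ C
    B ↦ C
    C ↦ BAB

A->C, B->C, C->BAB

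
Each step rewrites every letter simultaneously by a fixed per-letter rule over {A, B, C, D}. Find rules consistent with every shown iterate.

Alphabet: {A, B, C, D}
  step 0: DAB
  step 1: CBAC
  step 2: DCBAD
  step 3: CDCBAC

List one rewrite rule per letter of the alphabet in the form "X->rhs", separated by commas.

  step 2 ⇒ step 3: DCBAD ⇒ C·D·C·BA·C
    A ↦ BA
    B ↦ C
    C ↦ D
    D ↦ C

A->BA, B->C, C->D, D->C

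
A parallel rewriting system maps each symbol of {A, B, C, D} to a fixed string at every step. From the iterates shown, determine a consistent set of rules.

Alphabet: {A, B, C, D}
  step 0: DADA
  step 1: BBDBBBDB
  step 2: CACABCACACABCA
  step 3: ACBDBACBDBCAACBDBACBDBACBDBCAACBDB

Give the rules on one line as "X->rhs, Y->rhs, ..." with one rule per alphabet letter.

A->BDB, B->CA, C->AC, D->B

  step 2 ⇒ step 3: CACABCACACABCA ⇒ AC·BDB·AC·BDB·CA·AC·BDB·AC·BDB·AC·BDB·CA·AC·BDB
    A ↦ BDB
    B ↦ CA
    C ↦ AC
  step 0 ⇒ step 1: DADA ⇒ B·BDB·B·BDB
    D ↦ B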